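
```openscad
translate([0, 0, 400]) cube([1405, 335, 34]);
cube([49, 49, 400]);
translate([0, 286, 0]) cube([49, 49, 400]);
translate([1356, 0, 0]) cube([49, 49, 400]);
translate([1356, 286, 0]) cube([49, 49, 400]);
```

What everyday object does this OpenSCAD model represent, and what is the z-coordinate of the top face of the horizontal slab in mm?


A bench. The seat-top height is 434 mm.

A long slab on four corner posts — a bench. The slab sits at z = 400 with thickness 34, so the top is 400 + 34 = 434 mm.


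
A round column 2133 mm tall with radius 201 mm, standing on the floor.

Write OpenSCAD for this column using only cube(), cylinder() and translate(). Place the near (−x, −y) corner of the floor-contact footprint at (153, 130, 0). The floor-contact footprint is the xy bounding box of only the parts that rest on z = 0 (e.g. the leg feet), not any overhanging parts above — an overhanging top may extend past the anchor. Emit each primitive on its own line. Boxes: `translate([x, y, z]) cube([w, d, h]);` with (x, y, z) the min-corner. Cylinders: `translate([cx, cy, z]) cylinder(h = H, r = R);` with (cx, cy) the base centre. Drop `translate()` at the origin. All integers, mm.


translate([354, 331, 0]) cylinder(h = 2133, r = 201);


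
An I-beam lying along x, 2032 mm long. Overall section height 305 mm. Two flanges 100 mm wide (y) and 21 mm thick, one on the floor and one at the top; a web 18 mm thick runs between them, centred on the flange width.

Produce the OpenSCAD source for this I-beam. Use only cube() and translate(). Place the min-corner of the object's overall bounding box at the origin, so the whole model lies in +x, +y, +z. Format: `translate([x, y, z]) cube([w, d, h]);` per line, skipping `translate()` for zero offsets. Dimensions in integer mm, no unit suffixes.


cube([2032, 100, 21]);
translate([0, 41, 21]) cube([2032, 18, 263]);
translate([0, 0, 284]) cube([2032, 100, 21]);


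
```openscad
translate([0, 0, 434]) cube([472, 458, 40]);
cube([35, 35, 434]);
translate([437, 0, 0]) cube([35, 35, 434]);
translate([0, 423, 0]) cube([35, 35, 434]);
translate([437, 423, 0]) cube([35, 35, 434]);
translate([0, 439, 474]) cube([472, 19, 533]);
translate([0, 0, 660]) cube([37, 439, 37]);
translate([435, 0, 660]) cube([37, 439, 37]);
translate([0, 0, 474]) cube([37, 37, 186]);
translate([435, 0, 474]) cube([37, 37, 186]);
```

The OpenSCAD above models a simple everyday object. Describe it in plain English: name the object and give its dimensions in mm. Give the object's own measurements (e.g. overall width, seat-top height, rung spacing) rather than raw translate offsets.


A chair. The seat is a 472×458×40 mm slab with its top at z = 474 mm, on four 35×35 mm corner legs (flush with the seat edges, standing on z = 0). A flat backrest 19 mm thick, 533 mm tall, spans the full seat width and rises from the seat top along its +y edge, rear face flush with the rear of the seat. Two armrests of 37×37 mm section run along each side from the seat's front edge to the front of the backrest, top faces 223 mm above the seat top and outer faces flush with the seat's x-edges; a 37×37 mm post under the front of each armrest stands on the seat at the front corner.


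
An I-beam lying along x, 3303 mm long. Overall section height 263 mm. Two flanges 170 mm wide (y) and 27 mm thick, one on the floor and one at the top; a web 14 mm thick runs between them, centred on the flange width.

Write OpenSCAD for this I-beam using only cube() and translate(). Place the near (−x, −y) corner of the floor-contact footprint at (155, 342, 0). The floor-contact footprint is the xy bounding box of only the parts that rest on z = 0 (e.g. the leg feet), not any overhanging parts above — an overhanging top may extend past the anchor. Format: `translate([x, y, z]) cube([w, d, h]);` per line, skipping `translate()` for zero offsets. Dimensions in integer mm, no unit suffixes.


translate([155, 342, 0]) cube([3303, 170, 27]);
translate([155, 420, 27]) cube([3303, 14, 209]);
translate([155, 342, 236]) cube([3303, 170, 27]);


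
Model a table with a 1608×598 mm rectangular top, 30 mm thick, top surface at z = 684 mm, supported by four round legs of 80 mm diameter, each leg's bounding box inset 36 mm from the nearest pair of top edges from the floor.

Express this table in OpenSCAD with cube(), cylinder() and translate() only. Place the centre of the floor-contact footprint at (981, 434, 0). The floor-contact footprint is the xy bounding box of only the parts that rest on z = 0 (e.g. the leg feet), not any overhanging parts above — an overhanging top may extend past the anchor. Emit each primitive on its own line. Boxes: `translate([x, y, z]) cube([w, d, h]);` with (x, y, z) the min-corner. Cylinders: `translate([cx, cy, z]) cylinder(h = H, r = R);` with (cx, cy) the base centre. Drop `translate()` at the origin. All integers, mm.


// leg_h = 684 - 30 = 654
translate([177, 135, 654]) cube([1608, 598, 30]);
translate([253, 211, 0]) cylinder(h = 654, r = 40);
translate([1709, 211, 0]) cylinder(h = 654, r = 40);
translate([253, 657, 0]) cylinder(h = 654, r = 40);
translate([1709, 657, 0]) cylinder(h = 654, r = 40);


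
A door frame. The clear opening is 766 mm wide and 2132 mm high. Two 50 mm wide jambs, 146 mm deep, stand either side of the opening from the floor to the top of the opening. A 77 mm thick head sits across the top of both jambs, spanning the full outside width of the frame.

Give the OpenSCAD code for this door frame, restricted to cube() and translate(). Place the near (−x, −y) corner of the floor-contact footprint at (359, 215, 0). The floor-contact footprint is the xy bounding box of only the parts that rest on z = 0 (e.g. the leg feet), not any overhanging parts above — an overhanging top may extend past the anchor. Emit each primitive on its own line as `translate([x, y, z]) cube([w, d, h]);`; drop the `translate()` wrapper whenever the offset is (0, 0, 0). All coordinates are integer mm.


translate([359, 215, 0]) cube([50, 146, 2132]);
translate([1175, 215, 0]) cube([50, 146, 2132]);
translate([359, 215, 2132]) cube([866, 146, 77]);


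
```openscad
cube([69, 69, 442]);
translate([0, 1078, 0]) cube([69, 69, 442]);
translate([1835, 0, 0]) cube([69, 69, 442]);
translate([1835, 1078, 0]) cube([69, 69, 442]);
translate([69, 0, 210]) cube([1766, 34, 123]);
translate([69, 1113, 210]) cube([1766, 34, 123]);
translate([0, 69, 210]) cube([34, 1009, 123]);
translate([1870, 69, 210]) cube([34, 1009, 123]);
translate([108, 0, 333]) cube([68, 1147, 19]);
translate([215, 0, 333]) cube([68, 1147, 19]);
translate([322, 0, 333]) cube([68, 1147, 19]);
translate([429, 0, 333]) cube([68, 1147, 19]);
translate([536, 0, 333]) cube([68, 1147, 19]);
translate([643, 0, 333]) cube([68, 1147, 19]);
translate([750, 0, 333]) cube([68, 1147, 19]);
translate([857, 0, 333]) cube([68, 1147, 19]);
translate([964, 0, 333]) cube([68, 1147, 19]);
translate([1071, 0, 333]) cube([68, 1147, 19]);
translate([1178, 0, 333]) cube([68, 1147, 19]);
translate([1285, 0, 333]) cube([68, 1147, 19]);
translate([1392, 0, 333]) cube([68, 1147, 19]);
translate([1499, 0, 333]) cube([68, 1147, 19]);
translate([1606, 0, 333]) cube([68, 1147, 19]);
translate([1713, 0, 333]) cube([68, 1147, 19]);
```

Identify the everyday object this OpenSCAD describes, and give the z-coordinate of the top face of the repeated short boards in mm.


A bed frame. The slat-top height is 352 mm.

Four posts, four rails, and a row of slats — a bed frame. Slats sit on the rails at z = 210 + 123 = 333; with slat thickness 19, the top is 352 mm.


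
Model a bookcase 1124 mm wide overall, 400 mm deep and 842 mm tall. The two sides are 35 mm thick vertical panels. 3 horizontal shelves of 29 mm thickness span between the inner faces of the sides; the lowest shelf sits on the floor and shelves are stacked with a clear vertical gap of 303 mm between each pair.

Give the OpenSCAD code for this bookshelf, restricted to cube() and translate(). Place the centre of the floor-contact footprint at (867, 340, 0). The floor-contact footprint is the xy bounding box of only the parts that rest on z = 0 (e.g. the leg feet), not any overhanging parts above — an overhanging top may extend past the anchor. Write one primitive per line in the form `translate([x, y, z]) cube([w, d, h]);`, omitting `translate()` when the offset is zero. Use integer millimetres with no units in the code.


translate([305, 140, 0]) cube([35, 400, 842]);
translate([1394, 140, 0]) cube([35, 400, 842]);
translate([340, 140, 0]) cube([1054, 400, 29]);
translate([340, 140, 332]) cube([1054, 400, 29]);
translate([340, 140, 664]) cube([1054, 400, 29]);


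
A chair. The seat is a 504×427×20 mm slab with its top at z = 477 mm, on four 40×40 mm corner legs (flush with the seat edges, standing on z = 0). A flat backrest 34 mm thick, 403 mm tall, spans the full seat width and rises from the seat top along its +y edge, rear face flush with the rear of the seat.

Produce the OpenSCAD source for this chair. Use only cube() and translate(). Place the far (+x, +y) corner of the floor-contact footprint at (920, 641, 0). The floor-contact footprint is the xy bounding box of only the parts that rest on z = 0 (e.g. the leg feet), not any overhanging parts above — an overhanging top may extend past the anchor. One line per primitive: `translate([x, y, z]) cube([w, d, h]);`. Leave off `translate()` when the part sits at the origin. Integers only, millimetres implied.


translate([416, 214, 457]) cube([504, 427, 20]);
translate([416, 214, 0]) cube([40, 40, 457]);
translate([880, 214, 0]) cube([40, 40, 457]);
translate([416, 601, 0]) cube([40, 40, 457]);
translate([880, 601, 0]) cube([40, 40, 457]);
translate([416, 607, 477]) cube([504, 34, 403]);


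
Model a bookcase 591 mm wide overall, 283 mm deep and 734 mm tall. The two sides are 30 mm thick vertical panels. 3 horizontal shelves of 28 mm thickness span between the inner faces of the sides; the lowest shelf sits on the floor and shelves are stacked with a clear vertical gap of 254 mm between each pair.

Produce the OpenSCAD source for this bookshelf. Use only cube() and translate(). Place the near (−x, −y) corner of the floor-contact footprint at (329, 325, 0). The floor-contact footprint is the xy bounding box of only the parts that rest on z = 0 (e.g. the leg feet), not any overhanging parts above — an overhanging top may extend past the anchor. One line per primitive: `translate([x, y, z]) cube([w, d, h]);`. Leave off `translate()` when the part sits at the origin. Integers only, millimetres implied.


translate([329, 325, 0]) cube([30, 283, 734]);
translate([890, 325, 0]) cube([30, 283, 734]);
translate([359, 325, 0]) cube([531, 283, 28]);
translate([359, 325, 282]) cube([531, 283, 28]);
translate([359, 325, 564]) cube([531, 283, 28]);


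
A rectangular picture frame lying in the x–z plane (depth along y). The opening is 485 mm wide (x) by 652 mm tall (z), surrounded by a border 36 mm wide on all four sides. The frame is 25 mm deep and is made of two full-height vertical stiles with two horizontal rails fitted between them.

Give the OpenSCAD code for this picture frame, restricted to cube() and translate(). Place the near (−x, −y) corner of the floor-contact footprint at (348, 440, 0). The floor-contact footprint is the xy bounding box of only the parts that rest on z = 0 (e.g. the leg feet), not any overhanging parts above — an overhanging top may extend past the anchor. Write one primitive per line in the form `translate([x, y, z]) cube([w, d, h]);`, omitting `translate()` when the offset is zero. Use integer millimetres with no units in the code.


translate([348, 440, 0]) cube([36, 25, 724]);
translate([869, 440, 0]) cube([36, 25, 724]);
translate([384, 440, 0]) cube([485, 25, 36]);
translate([384, 440, 688]) cube([485, 25, 36]);


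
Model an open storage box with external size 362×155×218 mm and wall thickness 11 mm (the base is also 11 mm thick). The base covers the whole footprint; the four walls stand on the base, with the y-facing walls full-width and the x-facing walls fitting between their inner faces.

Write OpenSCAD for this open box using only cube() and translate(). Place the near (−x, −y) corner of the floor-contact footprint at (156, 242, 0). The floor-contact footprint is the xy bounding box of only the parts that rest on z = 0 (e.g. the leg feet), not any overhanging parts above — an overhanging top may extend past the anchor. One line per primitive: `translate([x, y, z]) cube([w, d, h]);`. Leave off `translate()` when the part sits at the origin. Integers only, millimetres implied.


translate([156, 242, 0]) cube([362, 155, 11]);
translate([156, 242, 11]) cube([362, 11, 207]);
translate([156, 386, 11]) cube([362, 11, 207]);
translate([156, 253, 11]) cube([11, 133, 207]);
translate([507, 253, 11]) cube([11, 133, 207]);


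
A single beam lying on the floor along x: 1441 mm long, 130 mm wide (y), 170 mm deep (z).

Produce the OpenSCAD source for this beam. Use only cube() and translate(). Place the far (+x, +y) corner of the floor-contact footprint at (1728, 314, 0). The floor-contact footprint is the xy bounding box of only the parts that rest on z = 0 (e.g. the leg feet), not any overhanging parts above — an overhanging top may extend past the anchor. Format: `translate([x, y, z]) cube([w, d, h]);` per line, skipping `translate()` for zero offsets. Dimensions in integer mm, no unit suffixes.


translate([287, 184, 0]) cube([1441, 130, 170]);


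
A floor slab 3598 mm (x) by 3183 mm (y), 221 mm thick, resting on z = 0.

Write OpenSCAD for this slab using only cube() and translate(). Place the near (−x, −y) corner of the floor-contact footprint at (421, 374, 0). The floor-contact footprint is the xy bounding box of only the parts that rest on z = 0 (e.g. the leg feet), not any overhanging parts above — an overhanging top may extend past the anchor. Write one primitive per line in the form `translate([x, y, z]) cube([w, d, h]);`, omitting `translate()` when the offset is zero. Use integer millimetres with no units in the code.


translate([421, 374, 0]) cube([3598, 3183, 221]);


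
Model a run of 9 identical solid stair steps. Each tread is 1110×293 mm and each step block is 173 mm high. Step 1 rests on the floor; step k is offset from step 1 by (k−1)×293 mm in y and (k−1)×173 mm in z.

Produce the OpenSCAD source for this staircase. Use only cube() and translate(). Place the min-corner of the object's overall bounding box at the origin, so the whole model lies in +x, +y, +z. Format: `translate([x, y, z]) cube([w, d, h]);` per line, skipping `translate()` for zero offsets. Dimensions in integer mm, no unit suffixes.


cube([1110, 293, 173]);
translate([0, 293, 173]) cube([1110, 293, 173]);
translate([0, 586, 346]) cube([1110, 293, 173]);
translate([0, 879, 519]) cube([1110, 293, 173]);
translate([0, 1172, 692]) cube([1110, 293, 173]);
translate([0, 1465, 865]) cube([1110, 293, 173]);
translate([0, 1758, 1038]) cube([1110, 293, 173]);
translate([0, 2051, 1211]) cube([1110, 293, 173]);
translate([0, 2344, 1384]) cube([1110, 293, 173]);


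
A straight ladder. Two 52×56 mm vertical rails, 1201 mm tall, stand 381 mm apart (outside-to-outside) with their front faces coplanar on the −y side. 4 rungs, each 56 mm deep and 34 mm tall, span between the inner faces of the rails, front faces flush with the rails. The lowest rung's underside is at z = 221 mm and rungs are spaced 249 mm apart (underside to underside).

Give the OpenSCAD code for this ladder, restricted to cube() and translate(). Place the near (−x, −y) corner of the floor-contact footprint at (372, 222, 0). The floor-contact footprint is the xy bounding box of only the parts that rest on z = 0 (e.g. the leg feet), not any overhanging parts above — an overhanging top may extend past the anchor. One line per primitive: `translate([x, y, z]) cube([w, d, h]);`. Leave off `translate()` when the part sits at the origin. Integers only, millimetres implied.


// rung span = 381 - 2*52 = 277
// rung[k] z = 221 + k*249
translate([372, 222, 0]) cube([52, 56, 1201]);
translate([701, 222, 0]) cube([52, 56, 1201]);
translate([424, 222, 221]) cube([277, 56, 34]);
translate([424, 222, 470]) cube([277, 56, 34]);
translate([424, 222, 719]) cube([277, 56, 34]);
translate([424, 222, 968]) cube([277, 56, 34]);


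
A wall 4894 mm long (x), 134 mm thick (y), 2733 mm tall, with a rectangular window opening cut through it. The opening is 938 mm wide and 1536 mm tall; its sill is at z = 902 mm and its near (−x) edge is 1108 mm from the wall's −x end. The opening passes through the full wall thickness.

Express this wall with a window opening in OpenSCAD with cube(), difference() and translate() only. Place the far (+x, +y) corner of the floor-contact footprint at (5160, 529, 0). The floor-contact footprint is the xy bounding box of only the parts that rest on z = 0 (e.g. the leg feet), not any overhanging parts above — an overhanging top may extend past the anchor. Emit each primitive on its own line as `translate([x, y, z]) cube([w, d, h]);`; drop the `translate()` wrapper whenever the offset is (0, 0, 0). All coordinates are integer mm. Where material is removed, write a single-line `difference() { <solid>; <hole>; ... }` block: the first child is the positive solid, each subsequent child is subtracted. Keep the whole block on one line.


difference() { translate([266, 395, 0]) cube([4894, 134, 2733]); translate([1374, 395, 902]) cube([938, 134, 1536]); }


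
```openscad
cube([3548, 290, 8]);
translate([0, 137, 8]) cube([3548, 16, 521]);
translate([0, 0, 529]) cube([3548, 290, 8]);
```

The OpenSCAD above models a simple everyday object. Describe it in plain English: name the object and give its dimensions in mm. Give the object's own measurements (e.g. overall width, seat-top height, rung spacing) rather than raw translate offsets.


An I-beam lying along x, 3548 mm long. Overall section height 537 mm. Two flanges 290 mm wide (y) and 8 mm thick, one on the floor and one at the top; a web 16 mm thick runs between them, centred on the flange width.


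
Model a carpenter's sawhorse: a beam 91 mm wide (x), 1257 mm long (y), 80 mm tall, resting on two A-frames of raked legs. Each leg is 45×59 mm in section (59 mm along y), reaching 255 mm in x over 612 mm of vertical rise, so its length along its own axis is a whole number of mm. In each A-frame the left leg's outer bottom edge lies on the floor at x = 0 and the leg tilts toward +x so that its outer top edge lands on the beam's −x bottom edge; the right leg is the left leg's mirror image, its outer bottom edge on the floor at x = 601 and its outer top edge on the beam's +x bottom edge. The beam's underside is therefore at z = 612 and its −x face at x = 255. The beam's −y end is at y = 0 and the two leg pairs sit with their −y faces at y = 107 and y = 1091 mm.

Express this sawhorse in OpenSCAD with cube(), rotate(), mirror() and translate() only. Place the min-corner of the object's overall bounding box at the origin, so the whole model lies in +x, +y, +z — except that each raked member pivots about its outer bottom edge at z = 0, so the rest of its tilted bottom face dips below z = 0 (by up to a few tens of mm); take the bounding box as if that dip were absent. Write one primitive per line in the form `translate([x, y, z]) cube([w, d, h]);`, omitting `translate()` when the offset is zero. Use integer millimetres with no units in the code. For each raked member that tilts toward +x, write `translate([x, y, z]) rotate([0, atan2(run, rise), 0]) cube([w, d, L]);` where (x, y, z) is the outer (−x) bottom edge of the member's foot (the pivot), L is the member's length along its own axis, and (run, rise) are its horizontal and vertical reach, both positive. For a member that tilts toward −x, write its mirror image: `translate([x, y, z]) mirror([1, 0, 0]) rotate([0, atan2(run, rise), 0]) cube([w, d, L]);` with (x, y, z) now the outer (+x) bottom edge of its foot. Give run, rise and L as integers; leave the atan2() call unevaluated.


translate([255, 0, 612]) cube([91, 1257, 80]);
translate([0, 107, 0]) rotate([0, atan2(255, 612), 0]) cube([45, 59, 663]);
translate([601, 107, 0]) mirror([1, 0, 0]) rotate([0, atan2(255, 612), 0]) cube([45, 59, 663]);
translate([0, 1091, 0]) rotate([0, atan2(255, 612), 0]) cube([45, 59, 663]);
translate([601, 1091, 0]) mirror([1, 0, 0]) rotate([0, atan2(255, 612), 0]) cube([45, 59, 663]);


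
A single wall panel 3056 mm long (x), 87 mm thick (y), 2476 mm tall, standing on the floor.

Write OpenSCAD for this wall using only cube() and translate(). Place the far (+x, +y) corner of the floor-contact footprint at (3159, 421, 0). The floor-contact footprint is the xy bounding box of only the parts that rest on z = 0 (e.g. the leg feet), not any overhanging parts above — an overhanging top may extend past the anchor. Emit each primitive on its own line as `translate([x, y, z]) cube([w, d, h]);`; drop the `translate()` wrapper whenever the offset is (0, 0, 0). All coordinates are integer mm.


translate([103, 334, 0]) cube([3056, 87, 2476]);


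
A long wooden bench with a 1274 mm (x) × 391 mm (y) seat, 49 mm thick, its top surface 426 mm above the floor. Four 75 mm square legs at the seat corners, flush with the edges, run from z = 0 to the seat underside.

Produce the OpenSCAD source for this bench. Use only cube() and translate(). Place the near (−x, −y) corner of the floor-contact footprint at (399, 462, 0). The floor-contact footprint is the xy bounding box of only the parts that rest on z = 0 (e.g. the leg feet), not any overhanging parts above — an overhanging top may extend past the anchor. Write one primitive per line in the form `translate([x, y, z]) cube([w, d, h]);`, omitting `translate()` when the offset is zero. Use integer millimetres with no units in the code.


translate([399, 462, 377]) cube([1274, 391, 49]);
translate([399, 462, 0]) cube([75, 75, 377]);
translate([399, 778, 0]) cube([75, 75, 377]);
translate([1598, 462, 0]) cube([75, 75, 377]);
translate([1598, 778, 0]) cube([75, 75, 377]);


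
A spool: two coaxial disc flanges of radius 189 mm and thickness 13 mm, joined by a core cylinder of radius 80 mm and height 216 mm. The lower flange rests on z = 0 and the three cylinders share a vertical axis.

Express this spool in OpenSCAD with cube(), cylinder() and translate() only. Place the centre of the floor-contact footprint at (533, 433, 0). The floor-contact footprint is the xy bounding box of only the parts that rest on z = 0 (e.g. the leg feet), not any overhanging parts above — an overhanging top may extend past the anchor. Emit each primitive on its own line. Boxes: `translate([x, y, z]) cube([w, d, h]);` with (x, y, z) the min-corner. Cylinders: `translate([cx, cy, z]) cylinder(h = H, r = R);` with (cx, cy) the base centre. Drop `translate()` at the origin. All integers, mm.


translate([533, 433, 0]) cylinder(h = 13, r = 189);
translate([533, 433, 13]) cylinder(h = 216, r = 80);
translate([533, 433, 229]) cylinder(h = 13, r = 189);


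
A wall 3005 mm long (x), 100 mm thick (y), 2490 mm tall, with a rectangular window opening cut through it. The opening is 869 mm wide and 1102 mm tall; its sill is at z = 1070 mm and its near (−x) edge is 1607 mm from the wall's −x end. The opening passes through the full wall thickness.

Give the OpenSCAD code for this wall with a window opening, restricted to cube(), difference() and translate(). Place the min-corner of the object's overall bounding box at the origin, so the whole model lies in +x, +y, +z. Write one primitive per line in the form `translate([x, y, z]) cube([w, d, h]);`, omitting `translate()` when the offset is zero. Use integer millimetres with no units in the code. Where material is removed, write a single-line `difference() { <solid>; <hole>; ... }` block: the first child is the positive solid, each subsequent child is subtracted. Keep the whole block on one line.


difference() { cube([3005, 100, 2490]); translate([1607, 0, 1070]) cube([869, 100, 1102]); }


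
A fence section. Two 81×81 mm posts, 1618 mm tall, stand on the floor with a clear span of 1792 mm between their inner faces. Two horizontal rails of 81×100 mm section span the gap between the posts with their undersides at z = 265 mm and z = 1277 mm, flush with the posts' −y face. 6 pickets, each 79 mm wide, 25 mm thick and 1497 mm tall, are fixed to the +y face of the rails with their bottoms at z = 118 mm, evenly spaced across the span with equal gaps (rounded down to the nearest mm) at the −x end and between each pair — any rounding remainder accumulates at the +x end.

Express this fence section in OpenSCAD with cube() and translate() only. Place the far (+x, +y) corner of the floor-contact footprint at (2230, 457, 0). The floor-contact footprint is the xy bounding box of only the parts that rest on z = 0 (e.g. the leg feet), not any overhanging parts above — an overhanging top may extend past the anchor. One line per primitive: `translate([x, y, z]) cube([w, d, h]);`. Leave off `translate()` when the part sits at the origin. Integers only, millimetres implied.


translate([276, 376, 0]) cube([81, 81, 1618]);
translate([2149, 376, 0]) cube([81, 81, 1618]);
translate([357, 376, 265]) cube([1792, 81, 100]);
translate([357, 376, 1277]) cube([1792, 81, 100]);
translate([545, 457, 118]) cube([79, 25, 1497]);
translate([812, 457, 118]) cube([79, 25, 1497]);
translate([1079, 457, 118]) cube([79, 25, 1497]);
translate([1346, 457, 118]) cube([79, 25, 1497]);
translate([1613, 457, 118]) cube([79, 25, 1497]);
translate([1880, 457, 118]) cube([79, 25, 1497]);


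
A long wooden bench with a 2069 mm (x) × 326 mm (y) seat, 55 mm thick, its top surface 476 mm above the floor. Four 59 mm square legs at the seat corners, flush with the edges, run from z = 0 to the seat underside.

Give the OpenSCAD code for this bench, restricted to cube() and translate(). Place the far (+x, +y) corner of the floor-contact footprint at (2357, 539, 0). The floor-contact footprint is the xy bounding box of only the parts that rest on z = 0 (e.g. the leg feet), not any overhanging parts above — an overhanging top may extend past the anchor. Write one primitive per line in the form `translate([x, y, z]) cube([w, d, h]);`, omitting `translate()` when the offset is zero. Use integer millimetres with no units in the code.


translate([288, 213, 421]) cube([2069, 326, 55]);
translate([288, 213, 0]) cube([59, 59, 421]);
translate([288, 480, 0]) cube([59, 59, 421]);
translate([2298, 213, 0]) cube([59, 59, 421]);
translate([2298, 480, 0]) cube([59, 59, 421]);


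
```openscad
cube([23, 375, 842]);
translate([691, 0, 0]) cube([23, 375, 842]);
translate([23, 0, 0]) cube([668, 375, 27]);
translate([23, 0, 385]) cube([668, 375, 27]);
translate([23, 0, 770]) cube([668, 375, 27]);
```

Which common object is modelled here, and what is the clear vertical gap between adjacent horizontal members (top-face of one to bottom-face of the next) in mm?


A bookshelf. The clear shelf gap is 358 mm.

Two tall side panels with 3 horizontal boards between them — a bookshelf. The first two shelf undersides are at z = 0 and z = 385; with shelf thickness 27, the clear gap is 385 − 0 − 27 = 358 mm.


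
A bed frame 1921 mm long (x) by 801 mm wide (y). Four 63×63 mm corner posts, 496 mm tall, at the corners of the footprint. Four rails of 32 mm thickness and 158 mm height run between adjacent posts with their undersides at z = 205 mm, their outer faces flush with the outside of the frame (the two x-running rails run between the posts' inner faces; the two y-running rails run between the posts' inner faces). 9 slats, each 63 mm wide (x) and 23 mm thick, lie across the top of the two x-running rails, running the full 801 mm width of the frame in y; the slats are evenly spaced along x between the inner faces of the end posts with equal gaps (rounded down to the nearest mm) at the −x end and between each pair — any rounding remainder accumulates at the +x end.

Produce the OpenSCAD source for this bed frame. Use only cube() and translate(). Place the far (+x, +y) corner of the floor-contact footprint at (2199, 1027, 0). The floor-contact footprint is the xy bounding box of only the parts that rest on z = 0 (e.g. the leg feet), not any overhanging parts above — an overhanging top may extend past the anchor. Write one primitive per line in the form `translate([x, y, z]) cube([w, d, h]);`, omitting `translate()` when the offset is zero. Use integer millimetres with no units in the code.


translate([278, 226, 0]) cube([63, 63, 496]);
translate([278, 964, 0]) cube([63, 63, 496]);
translate([2136, 226, 0]) cube([63, 63, 496]);
translate([2136, 964, 0]) cube([63, 63, 496]);
translate([341, 226, 205]) cube([1795, 32, 158]);
translate([341, 995, 205]) cube([1795, 32, 158]);
translate([278, 289, 205]) cube([32, 675, 158]);
translate([2167, 289, 205]) cube([32, 675, 158]);
translate([463, 226, 363]) cube([63, 801, 23]);
translate([648, 226, 363]) cube([63, 801, 23]);
translate([833, 226, 363]) cube([63, 801, 23]);
translate([1018, 226, 363]) cube([63, 801, 23]);
translate([1203, 226, 363]) cube([63, 801, 23]);
translate([1388, 226, 363]) cube([63, 801, 23]);
translate([1573, 226, 363]) cube([63, 801, 23]);
translate([1758, 226, 363]) cube([63, 801, 23]);
translate([1943, 226, 363]) cube([63, 801, 23]);


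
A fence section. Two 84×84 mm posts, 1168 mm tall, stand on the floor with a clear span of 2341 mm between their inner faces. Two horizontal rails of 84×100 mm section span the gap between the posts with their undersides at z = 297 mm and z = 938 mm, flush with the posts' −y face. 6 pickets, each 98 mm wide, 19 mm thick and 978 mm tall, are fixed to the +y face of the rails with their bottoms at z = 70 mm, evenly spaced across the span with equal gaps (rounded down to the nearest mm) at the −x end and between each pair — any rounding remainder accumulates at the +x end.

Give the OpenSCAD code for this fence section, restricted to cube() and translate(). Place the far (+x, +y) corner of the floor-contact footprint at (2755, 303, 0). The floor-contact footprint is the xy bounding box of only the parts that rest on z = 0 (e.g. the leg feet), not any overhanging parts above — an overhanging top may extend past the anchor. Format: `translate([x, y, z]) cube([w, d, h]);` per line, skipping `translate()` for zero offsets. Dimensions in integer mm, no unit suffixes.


translate([246, 219, 0]) cube([84, 84, 1168]);
translate([2671, 219, 0]) cube([84, 84, 1168]);
translate([330, 219, 297]) cube([2341, 84, 100]);
translate([330, 219, 938]) cube([2341, 84, 100]);
translate([580, 303, 70]) cube([98, 19, 978]);
translate([928, 303, 70]) cube([98, 19, 978]);
translate([1276, 303, 70]) cube([98, 19, 978]);
translate([1624, 303, 70]) cube([98, 19, 978]);
translate([1972, 303, 70]) cube([98, 19, 978]);
translate([2320, 303, 70]) cube([98, 19, 978]);


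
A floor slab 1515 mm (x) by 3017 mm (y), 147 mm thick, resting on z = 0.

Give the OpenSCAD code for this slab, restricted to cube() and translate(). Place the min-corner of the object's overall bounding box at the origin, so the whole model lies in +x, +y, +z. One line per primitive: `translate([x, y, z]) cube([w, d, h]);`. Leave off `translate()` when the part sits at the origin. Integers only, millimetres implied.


cube([1515, 3017, 147]);


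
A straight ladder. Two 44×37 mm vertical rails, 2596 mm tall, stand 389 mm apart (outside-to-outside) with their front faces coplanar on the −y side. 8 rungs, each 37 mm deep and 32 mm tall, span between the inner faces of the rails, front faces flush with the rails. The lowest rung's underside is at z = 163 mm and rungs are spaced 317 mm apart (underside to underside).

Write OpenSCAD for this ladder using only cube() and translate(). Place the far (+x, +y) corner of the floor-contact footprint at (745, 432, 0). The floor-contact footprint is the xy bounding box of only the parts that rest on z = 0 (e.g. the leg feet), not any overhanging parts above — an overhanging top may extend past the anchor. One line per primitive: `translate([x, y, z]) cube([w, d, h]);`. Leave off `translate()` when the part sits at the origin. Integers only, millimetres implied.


translate([356, 395, 0]) cube([44, 37, 2596]);
translate([701, 395, 0]) cube([44, 37, 2596]);
translate([400, 395, 163]) cube([301, 37, 32]);
translate([400, 395, 480]) cube([301, 37, 32]);
translate([400, 395, 797]) cube([301, 37, 32]);
translate([400, 395, 1114]) cube([301, 37, 32]);
translate([400, 395, 1431]) cube([301, 37, 32]);
translate([400, 395, 1748]) cube([301, 37, 32]);
translate([400, 395, 2065]) cube([301, 37, 32]);
translate([400, 395, 2382]) cube([301, 37, 32]);


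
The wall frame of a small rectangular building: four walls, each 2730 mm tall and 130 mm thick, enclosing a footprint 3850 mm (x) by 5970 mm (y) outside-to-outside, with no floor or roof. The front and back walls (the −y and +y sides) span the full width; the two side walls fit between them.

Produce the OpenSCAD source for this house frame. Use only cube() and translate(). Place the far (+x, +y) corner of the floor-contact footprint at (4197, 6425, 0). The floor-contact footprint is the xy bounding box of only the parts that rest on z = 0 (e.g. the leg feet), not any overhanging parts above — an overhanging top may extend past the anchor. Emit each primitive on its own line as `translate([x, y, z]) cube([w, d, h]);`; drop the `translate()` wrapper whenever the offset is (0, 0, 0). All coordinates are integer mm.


translate([347, 455, 0]) cube([3850, 130, 2730]);
translate([347, 6295, 0]) cube([3850, 130, 2730]);
translate([347, 585, 0]) cube([130, 5710, 2730]);
translate([4067, 585, 0]) cube([130, 5710, 2730]);


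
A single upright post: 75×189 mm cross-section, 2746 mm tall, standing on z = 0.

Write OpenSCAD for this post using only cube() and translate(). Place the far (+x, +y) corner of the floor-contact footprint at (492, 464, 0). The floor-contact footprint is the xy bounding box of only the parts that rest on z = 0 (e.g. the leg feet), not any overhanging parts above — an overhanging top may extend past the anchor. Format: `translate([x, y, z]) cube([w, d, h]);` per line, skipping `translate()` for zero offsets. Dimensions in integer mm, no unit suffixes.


translate([417, 275, 0]) cube([75, 189, 2746]);


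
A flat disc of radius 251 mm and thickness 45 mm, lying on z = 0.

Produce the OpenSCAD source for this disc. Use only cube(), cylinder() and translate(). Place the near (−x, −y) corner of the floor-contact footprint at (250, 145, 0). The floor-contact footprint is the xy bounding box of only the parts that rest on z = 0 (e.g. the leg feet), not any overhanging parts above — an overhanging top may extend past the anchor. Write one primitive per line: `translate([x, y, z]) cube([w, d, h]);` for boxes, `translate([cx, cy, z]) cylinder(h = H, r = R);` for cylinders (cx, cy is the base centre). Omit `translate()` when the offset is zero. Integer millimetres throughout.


translate([501, 396, 0]) cylinder(h = 45, r = 251);


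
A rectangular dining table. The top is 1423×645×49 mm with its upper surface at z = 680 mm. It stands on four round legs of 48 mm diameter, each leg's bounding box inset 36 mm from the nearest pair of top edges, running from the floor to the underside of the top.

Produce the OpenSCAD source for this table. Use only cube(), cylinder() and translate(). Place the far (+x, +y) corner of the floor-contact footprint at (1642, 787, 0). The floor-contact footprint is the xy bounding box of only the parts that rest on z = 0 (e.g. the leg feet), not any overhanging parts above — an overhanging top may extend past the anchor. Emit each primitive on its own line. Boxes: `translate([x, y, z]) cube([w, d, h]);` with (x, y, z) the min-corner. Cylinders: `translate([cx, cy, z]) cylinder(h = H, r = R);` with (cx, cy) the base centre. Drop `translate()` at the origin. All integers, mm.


translate([255, 178, 631]) cube([1423, 645, 49]);
translate([315, 238, 0]) cylinder(h = 631, r = 24);
translate([1618, 238, 0]) cylinder(h = 631, r = 24);
translate([315, 763, 0]) cylinder(h = 631, r = 24);
translate([1618, 763, 0]) cylinder(h = 631, r = 24);


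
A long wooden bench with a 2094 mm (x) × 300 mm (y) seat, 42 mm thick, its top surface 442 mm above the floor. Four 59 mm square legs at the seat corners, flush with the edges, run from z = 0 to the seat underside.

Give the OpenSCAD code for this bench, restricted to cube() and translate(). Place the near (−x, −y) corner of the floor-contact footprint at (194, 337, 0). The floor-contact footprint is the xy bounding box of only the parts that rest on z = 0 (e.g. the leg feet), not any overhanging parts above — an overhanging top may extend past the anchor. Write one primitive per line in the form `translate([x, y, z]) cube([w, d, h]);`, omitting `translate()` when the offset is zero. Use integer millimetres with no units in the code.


translate([194, 337, 400]) cube([2094, 300, 42]);
translate([194, 337, 0]) cube([59, 59, 400]);
translate([194, 578, 0]) cube([59, 59, 400]);
translate([2229, 337, 0]) cube([59, 59, 400]);
translate([2229, 578, 0]) cube([59, 59, 400]);


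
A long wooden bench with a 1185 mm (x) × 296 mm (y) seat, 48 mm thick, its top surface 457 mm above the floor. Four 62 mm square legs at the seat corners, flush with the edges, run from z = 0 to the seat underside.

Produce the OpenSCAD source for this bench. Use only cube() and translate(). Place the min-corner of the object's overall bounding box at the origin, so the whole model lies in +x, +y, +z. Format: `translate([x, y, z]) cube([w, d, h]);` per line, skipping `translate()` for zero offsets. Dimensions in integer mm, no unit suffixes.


translate([0, 0, 409]) cube([1185, 296, 48]);
cube([62, 62, 409]);
translate([0, 234, 0]) cube([62, 62, 409]);
translate([1123, 0, 0]) cube([62, 62, 409]);
translate([1123, 234, 0]) cube([62, 62, 409]);


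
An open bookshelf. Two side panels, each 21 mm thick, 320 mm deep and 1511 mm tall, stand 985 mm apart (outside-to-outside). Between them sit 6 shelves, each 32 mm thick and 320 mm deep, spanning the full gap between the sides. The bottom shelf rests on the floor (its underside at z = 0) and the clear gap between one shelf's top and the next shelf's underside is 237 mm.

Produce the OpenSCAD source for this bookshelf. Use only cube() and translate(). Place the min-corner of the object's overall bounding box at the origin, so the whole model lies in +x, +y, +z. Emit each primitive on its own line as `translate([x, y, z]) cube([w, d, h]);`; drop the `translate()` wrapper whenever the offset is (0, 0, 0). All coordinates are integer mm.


cube([21, 320, 1511]);
translate([964, 0, 0]) cube([21, 320, 1511]);
translate([21, 0, 0]) cube([943, 320, 32]);
translate([21, 0, 269]) cube([943, 320, 32]);
translate([21, 0, 538]) cube([943, 320, 32]);
translate([21, 0, 807]) cube([943, 320, 32]);
translate([21, 0, 1076]) cube([943, 320, 32]);
translate([21, 0, 1345]) cube([943, 320, 32]);


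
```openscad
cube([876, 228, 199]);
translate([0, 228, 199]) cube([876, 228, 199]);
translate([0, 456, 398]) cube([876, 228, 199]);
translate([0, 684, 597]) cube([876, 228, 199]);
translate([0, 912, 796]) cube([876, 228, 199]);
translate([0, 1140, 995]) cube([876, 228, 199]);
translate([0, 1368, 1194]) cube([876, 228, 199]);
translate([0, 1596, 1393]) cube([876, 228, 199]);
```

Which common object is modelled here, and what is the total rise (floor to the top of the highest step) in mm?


A staircase. The total rise is 1592 mm.

8 identical blocks, each offset up and back from the previous — a staircase. Each step is 199 mm tall and there are 8 of them, so the total rise is 8 × 199 = 1592 mm.


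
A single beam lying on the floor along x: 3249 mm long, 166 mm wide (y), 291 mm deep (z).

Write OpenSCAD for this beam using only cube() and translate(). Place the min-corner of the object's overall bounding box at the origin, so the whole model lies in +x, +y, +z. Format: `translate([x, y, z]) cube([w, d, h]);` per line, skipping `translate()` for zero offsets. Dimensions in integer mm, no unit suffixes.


cube([3249, 166, 291]);
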